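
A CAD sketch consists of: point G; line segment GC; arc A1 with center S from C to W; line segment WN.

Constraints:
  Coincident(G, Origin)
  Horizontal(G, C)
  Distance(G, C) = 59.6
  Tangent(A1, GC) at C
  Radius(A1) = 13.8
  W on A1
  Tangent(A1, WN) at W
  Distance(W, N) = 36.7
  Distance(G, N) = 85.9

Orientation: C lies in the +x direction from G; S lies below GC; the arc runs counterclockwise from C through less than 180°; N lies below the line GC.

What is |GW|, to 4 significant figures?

52.65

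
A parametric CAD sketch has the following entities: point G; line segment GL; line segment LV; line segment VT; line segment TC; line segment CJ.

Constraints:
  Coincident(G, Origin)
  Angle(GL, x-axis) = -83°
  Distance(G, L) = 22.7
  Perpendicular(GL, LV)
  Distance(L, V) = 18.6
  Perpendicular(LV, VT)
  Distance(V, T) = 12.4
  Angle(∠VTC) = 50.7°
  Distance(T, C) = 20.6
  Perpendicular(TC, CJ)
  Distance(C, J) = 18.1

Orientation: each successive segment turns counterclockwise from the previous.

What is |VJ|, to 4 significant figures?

15.32

G is at the origin; GL runs at -83.0° with length 22.7, so L = (2.766, -22.53). GL is perpendicular to LV, so LV runs at 7.000°; with |LV| = 18.6, V = (21.23, -20.26). LV is perpendicular to VT, so VT runs at 97.00°; with |VT| = 12.4, T = (19.72, -7.956). ∠VTC = 50.7° gives TC at -133.7° from the x-axis; with |TC| = 20.6, C = (5.484, -22.85). TC is perpendicular to CJ, so CJ runs at -43.70°; with |CJ| = 18.1, J = (18.57, -35.35). Then |VJ| = |J − V| = 15.32.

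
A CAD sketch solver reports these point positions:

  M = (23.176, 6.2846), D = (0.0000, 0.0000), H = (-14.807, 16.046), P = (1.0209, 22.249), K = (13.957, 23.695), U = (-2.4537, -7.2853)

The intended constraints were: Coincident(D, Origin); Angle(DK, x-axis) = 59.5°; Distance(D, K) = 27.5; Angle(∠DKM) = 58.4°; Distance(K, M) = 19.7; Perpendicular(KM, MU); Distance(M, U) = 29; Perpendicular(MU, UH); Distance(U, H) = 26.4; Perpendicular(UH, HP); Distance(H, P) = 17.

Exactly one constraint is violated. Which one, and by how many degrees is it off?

Perpendicular(UH, HP) — off by 6.50°.

D = (0.00, 0.00) ✓; DK at 59.50° ✓; |DK| = 27.50 ✓; ∠DKM = 58.40° ✓; |KM| = 19.70 ✓; ∠(KM, MU) = 90.00° ✓; |MU| = 29.00 ✓; ∠(MU, UH) = 90.00° ✓; |UH| = 26.40 ✓; ∠(UH, HP) = 96.50° ✗; |HP| = 17.00 ✓.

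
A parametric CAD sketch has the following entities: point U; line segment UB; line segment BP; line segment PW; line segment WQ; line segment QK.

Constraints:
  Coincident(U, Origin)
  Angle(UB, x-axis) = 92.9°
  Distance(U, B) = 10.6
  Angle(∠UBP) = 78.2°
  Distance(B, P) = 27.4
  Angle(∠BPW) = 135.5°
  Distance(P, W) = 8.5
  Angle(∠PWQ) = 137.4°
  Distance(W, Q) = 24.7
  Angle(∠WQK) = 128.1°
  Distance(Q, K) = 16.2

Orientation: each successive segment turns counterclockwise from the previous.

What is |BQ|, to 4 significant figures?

46.29

∠BPW = 135.5° gives PW at -120.8° from the x-axis; with |PW| = 8.5, W = (-31.39, -3.668). ∠PWQ = 137.4° gives WQ at -78.20° from the x-axis; with |WQ| = 24.7, Q = (-26.34, -27.85). Then |BQ| = |Q − B| = 46.29.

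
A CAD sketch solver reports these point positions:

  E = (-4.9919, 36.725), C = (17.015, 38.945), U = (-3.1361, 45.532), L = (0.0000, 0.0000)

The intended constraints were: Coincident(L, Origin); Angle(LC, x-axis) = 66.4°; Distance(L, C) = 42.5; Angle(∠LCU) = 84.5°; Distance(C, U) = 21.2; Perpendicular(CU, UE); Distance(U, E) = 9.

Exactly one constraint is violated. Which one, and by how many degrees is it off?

Perpendicular(CU, UE) — off by 6.20°.

L = (0.00, 0.00) ✓; LC at 66.40° ✓; |LC| = 42.50 ✓; ∠LCU = 84.50° ✓; |CU| = 21.20 ✓; ∠(CU, UE) = 96.20° ✗; |UE| = 9.000 ✓.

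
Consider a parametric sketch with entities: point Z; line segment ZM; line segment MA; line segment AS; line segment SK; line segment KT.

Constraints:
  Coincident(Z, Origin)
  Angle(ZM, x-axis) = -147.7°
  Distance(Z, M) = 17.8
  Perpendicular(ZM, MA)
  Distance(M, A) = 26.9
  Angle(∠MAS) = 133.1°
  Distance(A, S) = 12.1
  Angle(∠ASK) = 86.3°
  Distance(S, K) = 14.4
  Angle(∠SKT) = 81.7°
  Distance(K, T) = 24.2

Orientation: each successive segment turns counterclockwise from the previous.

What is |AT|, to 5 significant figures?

15.603

Z is at the origin; ZM runs at -147.7° with length 17.8, so M = (-15.046, -9.5115). ZM ⟂ MA, so MA runs at -57.700°; with |MA| = 26.9, A = (-0.67158, -32.249). ∠MAS = 133.1° gives AS at -10.800° from the x-axis; with |AS| = 12.1, S = (11.214, -34.516). ∠ASK = 86.3° gives SK at 82.900° from the x-axis; with |SK| = 14.4, K = (12.994, -20.227). ∠SKT = 81.7° gives KT at -178.80° from the x-axis; with |KT| = 24.2, T = (-11.201, -20.734). Then |AT| = |T − A| = 15.603.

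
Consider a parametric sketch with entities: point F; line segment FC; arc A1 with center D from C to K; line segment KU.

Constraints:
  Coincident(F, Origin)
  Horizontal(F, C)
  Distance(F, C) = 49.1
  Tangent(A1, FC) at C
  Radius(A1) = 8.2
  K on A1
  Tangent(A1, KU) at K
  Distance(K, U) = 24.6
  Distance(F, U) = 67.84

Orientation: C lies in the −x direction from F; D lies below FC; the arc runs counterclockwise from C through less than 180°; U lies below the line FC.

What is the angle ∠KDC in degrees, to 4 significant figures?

83.70°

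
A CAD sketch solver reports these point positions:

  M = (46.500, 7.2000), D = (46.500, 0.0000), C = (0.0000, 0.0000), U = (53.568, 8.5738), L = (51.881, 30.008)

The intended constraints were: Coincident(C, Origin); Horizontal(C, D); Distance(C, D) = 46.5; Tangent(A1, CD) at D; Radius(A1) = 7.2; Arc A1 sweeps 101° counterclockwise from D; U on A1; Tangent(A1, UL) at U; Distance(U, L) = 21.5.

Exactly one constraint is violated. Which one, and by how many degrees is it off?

Tangent(A1, UL) at U — off by 6.50°.

C = (0.00, 0.00) ✓; C.y = 0.00, D.y = 0.00 ✓; |CD| = 46.50 ✓; ∠(MD, DC) = 90.00° ✓; |MD| = 7.200 ✓; bearing(M→U) − bearing(M→D) = 101.0° ✓; |MU| = 7.200 ✓; ∠(MU, UL) = 96.50° ✗; |UL| = 21.50 ✓.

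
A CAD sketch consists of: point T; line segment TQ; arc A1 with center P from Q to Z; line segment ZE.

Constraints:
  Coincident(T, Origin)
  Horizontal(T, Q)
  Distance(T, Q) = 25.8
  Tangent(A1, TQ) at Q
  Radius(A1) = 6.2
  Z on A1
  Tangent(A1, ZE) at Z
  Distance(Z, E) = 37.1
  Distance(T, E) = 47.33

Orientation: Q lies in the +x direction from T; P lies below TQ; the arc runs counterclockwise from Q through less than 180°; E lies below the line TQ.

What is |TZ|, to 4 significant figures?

20.54

Checks: |PZ| = 6.200 ✓; ∠(PZ, ZE) = 90.00° ✓; |ZE| = 37.10 ✓; |TE| = 47.33 ✓.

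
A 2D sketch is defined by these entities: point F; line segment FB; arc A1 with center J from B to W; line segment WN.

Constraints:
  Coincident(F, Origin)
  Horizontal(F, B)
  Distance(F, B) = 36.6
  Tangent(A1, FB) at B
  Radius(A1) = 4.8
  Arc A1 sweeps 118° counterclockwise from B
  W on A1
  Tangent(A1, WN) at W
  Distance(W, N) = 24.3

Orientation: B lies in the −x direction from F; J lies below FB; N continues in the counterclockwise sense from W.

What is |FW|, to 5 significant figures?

41.443

F is at the origin; FB is horizontal with |FB| = 36.6 and B on the −x side, so B = (-36.600, 0.0000). A1 meets FB tangentially, so JB is at right angles to FB, so J = B + (0, -4.8) = (-36.600, -4.8000). On A1, B sits at bearing 90° from J; a 118° counterclockwise sweep puts W at bearing 208°, so W = J + 4.8·(cos 208°, sin 208°) = (-40.838, -7.0535). Then |FW| = |W − F| = 41.443.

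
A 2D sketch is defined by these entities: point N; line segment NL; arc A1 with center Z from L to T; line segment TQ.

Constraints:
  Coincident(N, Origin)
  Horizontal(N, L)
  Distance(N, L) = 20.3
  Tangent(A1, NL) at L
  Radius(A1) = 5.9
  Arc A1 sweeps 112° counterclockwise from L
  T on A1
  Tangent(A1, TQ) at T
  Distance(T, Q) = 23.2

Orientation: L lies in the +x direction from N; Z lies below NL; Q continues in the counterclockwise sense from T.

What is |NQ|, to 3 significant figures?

37.8

N is at the origin; N and L share the same y with |NL| = 20.3 and L on the +x side, so L = (20.3, 0.00). Tangency of A1 to NL means the radius ZL is perpendicular to NL, so Z = L + (0, -5.9) = (20.3, -5.90). On A1, L sits at bearing 90° from Z; a 112° counterclockwise sweep puts T at bearing 202°, so T = Z + 5.9·(cos 202°, sin 202°) = (14.8, -8.11). Since A1 is tangent to TQ there, ZT ⟂ TQ, so TQ runs along (−sin 202°, cos 202°); with |TQ| = 23.2, Q = (23.5, -29.6). Then |NQ| = |Q − N| = 37.8.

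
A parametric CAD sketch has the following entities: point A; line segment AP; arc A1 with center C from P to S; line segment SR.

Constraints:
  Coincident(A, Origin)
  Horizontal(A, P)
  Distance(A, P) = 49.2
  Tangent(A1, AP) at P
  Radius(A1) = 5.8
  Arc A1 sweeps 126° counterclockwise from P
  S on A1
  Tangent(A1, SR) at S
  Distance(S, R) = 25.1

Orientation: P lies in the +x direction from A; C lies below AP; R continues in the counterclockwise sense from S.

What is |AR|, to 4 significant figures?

66.20

A is at the origin; A and P share the same y with |AP| = 49.2 and P on the +x side, so P = (49.20, 0.000). The tangent condition forces CP to be normal to AP, so C = P + (0, -5.8) = (49.20, -5.800). On A1, P sits at bearing 90° from C; a 126° counterclockwise sweep puts S at bearing 216°, so S = C + 5.8·(cos 216°, sin 216°) = (44.51, -9.209). Since A1 is tangent to SR there, CS ⟂ SR, so SR runs along (−sin 216°, cos 216°); with |SR| = 25.1, R = (59.26, -29.52). Then |AR| = |R − A| = 66.20.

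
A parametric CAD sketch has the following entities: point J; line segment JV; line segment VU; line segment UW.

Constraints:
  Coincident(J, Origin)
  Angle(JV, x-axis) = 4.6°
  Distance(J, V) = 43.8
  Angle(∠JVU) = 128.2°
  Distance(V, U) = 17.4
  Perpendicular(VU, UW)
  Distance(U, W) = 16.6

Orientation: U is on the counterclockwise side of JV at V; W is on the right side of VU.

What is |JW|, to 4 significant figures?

67.69

J is at the origin; JV runs at 4.6° with length 43.8, so V = 43.8·(cos 4.6°, sin 4.6°) = (43.66, 3.513). ∠JVU = 128.2°, so VU runs at 4.6° + (180° − 128.2°) = 56.40° from the x-axis; with |VU| = 17.4, U = V + 17.4·(cos 56.40°, sin 56.40°) = (53.29, 18.01). The perpendicularity gives UW at right angles to VU; with |UW| = 16.6 on the right of VU, W = U + 16.6·(0.8329, -0.5534) = (67.11, 8.819). Then |JW| = |W − J| = 67.69.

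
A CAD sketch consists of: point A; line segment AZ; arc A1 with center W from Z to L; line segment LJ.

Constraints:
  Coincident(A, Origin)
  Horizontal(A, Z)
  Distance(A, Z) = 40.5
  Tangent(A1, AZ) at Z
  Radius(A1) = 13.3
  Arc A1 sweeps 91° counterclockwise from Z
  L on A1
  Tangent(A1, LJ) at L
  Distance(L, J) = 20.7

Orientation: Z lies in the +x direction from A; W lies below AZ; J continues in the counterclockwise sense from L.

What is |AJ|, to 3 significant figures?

43.9

A is at the origin; A and Z share the same y with |AZ| = 40.5 and Z on the +x side, so Z = (40.5, 0.00). Tangency of A1 to AZ means the radius WZ is perpendicular to AZ, so W = Z + (0, -13.3) = (40.5, -13.3). On A1, Z sits at bearing 90° from W; a 91° counterclockwise sweep puts L at bearing 181°, so L = W + 13.3·(cos 181°, sin 181°) = (27.2, -13.5). A1 meets LJ tangentially, so WL is at right angles to LJ, so LJ runs along (−sin 181°, cos 181°); with |LJ| = 20.7, J = (27.6, -34.2). Then |AJ| = |J − A| = 43.9.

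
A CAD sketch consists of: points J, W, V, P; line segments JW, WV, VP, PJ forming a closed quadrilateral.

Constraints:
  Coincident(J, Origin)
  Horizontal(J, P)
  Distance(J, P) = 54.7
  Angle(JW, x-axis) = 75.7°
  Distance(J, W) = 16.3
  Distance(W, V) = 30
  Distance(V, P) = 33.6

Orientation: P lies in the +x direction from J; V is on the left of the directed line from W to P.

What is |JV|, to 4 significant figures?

41.15

Checks: |WV| = 30.00 ✓; |VP| = 33.60 ✓.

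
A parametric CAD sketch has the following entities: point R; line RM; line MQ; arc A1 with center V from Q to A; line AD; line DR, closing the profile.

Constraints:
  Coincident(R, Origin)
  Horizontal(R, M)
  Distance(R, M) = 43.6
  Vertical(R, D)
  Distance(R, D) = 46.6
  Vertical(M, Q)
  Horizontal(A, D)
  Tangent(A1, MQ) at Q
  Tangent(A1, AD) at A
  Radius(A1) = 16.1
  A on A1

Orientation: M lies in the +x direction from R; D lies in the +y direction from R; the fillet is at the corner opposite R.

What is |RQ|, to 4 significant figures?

53.21

R is at the origin; R and M share the same y with |RM| = 43.6 and M on the +x side, so M = (43.60, 0.000). R and D share the same x with |RD| = 46.6 and D on the +y side, so D = (0.000, 46.60). The virtual corner opposite R is at (43.60, 46.60). The tangent condition forces VQ to be normal to MQ and A1 meets AD tangentially, so VA is at right angles to AD, with radius 16.1, so the center V sits 16.1 in from both sides at V = (27.50, 30.50). That places the tangent points at Q = (43.60, 30.50) on MQ and A = (27.50, 46.60) on AD. Then |RQ| = |Q − R| = 53.21.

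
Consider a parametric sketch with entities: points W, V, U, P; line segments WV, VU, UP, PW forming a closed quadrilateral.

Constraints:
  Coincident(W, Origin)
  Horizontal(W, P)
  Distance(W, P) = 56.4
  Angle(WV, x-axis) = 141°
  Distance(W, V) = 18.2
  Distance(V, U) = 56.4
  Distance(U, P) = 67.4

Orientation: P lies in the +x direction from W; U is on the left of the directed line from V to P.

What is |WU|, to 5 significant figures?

59.892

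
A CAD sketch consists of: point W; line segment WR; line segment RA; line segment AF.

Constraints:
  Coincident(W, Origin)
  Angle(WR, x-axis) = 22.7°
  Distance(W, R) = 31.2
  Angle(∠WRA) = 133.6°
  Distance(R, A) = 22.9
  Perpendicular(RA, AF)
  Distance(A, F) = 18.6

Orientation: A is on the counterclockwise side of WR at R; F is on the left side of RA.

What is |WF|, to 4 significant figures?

44.60

W is at the origin; WR runs at 22.7° with length 31.2, so R = 31.2·(cos 22.7°, sin 22.7°) = (28.78, 12.04). ∠WRA = 133.6°, so RA runs at 22.7° + (180° − 133.6°) = 69.10° from the x-axis; with |RA| = 22.9, A = R + 22.9·(cos 69.10°, sin 69.10°) = (36.95, 33.43). The perpendicularity gives AF at right angles to RA; with |AF| = 18.6 on the left of RA, F = A + 18.6·(-0.9342, 0.3567) = (19.58, 40.07). Then |WF| = |F − W| = 44.60.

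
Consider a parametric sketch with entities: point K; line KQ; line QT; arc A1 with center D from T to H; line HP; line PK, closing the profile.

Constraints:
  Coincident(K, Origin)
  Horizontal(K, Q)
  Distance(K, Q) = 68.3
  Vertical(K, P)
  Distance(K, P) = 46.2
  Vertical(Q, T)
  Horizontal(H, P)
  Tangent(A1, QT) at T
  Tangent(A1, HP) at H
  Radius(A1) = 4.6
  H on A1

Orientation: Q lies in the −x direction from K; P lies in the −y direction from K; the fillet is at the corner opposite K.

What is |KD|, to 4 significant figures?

76.08

KP is vertical with |KP| = 46.2 and P on the −y side, so P = (0.000, -46.20). The virtual corner opposite K is at (-68.30, -46.20). A1 meets QT tangentially, so DT is at right angles to QT and since A1 is tangent to HP there, DH ⟂ HP, with radius 4.6, so the center D sits 4.6 in from both sides at D = (-63.70, -41.60). Then |KD| = |D − K| = 76.08.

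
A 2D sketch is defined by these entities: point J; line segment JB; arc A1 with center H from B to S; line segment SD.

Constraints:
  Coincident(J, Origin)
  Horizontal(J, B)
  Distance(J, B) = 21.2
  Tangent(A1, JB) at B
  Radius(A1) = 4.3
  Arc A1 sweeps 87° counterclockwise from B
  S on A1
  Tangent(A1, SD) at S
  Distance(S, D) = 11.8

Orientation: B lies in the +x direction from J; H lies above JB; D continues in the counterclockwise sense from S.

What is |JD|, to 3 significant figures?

30.6

J is at the origin; JB is horizontal with |JB| = 21.2 and B on the +x side, so B = (21.2, 0.00). The tangent condition forces HB to be normal to JB, so H = B + (0, 4.3) = (21.2, 4.30). On A1, B sits at bearing -90° from H; an 87° counterclockwise sweep puts S at bearing -3°, so S = H + 4.3·(cos -3°, sin -3°) = (25.5, 4.07). The tangent condition forces HS to be normal to SD, so SD runs along (−sin -3°, cos -3°); with |SD| = 11.8, D = (26.1, 15.9). Then |JD| = |D − J| = 30.6.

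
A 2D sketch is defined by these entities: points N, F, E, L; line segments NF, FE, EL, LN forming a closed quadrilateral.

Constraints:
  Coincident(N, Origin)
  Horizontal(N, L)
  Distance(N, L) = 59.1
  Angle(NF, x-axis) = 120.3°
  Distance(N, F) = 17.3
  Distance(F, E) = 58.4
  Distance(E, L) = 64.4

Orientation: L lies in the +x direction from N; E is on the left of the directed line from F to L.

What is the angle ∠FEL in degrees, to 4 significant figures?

68.69°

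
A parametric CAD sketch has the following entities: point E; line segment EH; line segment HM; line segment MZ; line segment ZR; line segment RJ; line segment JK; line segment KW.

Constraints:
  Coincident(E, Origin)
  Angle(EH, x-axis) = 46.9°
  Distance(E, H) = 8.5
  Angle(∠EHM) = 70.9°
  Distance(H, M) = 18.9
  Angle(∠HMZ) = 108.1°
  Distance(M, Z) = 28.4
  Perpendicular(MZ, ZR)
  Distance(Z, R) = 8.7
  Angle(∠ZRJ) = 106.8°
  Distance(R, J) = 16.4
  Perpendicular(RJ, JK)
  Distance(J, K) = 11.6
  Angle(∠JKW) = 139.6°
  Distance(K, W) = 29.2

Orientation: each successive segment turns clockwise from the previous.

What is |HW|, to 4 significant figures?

50.21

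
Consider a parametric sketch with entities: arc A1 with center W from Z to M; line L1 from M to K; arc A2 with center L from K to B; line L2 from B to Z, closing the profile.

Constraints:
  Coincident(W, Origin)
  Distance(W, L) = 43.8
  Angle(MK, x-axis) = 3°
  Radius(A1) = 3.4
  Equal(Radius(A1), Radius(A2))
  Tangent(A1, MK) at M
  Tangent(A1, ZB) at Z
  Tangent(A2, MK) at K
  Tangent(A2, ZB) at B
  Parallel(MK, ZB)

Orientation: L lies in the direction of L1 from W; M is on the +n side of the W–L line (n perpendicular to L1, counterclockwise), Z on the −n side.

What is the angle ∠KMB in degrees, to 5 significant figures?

8.8248°

The slot axis is L1's direction at 3.0°, so u = (cos 3.0°, sin 3.0°) = (0.99863, 0.052336) and n = (−sin 3.0°, cos 3.0°) = (-0.052336, 0.99863). W is at the origin and L lies 43.8 along u from W, so L = 43.8·u = (43.740, 2.2923). Tangency of A1 to both parallel lines with radius 3.4 puts M and Z at W ± 3.4·n: M = (-0.17794, 3.3953), Z = (0.17794, -3.3953). Equal radii place K and B the same way about L: K = L + 3.4·n = (43.562, 5.6877), B = L − 3.4·n = (43.918, -1.1030). Then cos ∠KMB = MK·MB / (|MK||MB|), giving 8.8248°.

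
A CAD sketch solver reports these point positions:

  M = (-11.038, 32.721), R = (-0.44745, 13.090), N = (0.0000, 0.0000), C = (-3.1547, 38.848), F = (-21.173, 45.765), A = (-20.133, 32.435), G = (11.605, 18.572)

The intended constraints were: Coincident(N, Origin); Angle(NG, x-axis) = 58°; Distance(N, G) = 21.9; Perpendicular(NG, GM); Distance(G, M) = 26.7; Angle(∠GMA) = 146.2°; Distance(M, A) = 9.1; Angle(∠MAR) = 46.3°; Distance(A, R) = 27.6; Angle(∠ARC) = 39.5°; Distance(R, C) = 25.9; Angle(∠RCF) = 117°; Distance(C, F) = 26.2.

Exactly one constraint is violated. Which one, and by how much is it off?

Distance(C, F) = 26.2 — off by 6.90.

N = (0.00, 0.00) ✓; NG at 58.00° ✓; |NG| = 21.90 ✓; ∠(NG, GM) = 90.00° ✓; |GM| = 26.70 ✓; ∠GMA = 146.2° ✓; |MA| = 9.099 ✓; ∠MAR = 46.30° ✓; |AR| = 27.60 ✓; ∠ARC = 39.50° ✓; |RC| = 25.90 ✓; ∠RCF = 117.0° ✓; |CF| = 19.30 ✗.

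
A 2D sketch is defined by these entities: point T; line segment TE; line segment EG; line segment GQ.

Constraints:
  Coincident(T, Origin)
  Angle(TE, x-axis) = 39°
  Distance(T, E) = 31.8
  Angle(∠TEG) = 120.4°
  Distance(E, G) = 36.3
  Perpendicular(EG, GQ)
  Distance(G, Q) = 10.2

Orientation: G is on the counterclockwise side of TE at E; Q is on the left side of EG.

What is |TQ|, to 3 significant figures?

55.2

T is at the origin; TE runs at 39.0° with length 31.8, so E = 31.8·(cos 39.0°, sin 39.0°) = (24.7, 20.0). ∠TEG = 120.4°, so EG runs at 39.0° + (180° − 120.4°) = 98.6° from the x-axis; with |EG| = 36.3, G = E + 36.3·(cos 98.6°, sin 98.6°) = (19.3, 55.9). The perpendicularity gives GQ at right angles to EG; with |GQ| = 10.2 on the left of EG, Q = G + 10.2·(-0.989, -0.150) = (9.20, 54.4). Then |TQ| = |Q − T| = 55.2.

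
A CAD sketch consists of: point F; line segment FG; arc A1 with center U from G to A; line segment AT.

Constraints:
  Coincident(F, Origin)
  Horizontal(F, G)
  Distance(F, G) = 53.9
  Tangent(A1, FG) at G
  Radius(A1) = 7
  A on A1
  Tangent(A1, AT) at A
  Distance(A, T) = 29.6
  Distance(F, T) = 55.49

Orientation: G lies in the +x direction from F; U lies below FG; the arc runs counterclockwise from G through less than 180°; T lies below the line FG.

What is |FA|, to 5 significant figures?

47.353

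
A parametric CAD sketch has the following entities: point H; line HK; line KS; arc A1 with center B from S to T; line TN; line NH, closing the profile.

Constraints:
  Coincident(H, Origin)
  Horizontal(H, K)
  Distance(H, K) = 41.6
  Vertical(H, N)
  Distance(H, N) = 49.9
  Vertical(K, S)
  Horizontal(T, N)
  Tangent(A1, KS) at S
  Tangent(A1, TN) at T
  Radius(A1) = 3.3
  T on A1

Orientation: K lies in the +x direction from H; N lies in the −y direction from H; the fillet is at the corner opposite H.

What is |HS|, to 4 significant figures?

62.47

The virtual corner opposite H is at (41.60, -49.90). A1 meets KS tangentially, so BS is at right angles to KS and since A1 is tangent to TN there, BT ⟂ TN, with radius 3.3, so the center B sits 3.3 in from both sides at B = (38.30, -46.60). That places the tangent points at S = (41.60, -46.60) on KS and T = (38.30, -49.90) on TN. Then |HS| = |S − H| = 62.47.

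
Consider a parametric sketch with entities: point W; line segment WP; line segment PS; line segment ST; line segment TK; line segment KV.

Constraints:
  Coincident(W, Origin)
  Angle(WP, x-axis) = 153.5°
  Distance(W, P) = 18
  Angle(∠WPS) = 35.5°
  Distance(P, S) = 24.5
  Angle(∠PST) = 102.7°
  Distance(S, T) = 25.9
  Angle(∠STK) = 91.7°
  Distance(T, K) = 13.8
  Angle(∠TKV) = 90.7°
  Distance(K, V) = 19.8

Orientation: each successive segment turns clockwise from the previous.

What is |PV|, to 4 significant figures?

15.10

W is at the origin; WP runs at 153.5° with length 18.0, so P = (-16.11, 8.032). ∠WPS = 35.5° gives PS at 9.000° from the x-axis; with |PS| = 24.5, S = (8.090, 11.86). ∠PST = 102.7° gives ST at -68.30° from the x-axis; with |ST| = 25.9, T = (17.67, -12.20). ∠STK = 91.7° gives TK at -156.6° from the x-axis; with |TK| = 13.8, K = (5.001, -17.68). ∠TKV = 90.7° gives KV at 114.1° from the x-axis; with |KV| = 19.8, V = (-3.084, 0.3931). Then |PV| = |V − P| = 15.10.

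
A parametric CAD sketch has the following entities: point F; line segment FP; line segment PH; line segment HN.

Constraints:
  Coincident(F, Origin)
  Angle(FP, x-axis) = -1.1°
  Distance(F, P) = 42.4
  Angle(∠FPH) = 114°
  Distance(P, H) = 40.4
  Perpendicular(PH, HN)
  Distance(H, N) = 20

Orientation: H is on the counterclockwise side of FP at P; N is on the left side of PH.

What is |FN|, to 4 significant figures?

60.61

∠FPH = 114.0°, so PH runs at -1.1° + (180° − 114.0°) = 64.90° from the x-axis; with |PH| = 40.4, H = P + 40.4·(cos 64.90°, sin 64.90°) = (59.53, 35.77). PH is perpendicular to HN; with |HN| = 20.0 on the left of PH, N = H + 20.0·(-0.9056, 0.4242) = (41.42, 44.25). Then |FN| = |N − F| = 60.61.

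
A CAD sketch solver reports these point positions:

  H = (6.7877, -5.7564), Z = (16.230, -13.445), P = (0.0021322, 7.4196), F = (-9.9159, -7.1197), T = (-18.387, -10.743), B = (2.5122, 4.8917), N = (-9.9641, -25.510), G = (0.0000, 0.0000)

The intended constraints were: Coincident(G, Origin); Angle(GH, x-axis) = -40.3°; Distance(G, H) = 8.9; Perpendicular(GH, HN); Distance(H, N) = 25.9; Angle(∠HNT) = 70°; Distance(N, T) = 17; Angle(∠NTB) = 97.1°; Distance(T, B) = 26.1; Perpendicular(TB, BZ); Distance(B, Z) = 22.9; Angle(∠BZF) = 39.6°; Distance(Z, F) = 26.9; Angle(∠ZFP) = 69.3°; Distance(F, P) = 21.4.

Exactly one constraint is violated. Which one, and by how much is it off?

Distance(F, P) = 21.4 — off by 3.80.

G = (0.00, 0.00) ✓; GH at -40.30° ✓; |GH| = 8.900 ✓; ∠(GH, HN) = 90.00° ✓; |HN| = 25.90 ✓; ∠HNT = 70.00° ✓; |NT| = 17.00 ✓; ∠NTB = 97.10° ✓; |TB| = 26.10 ✓; ∠(TB, BZ) = 90.00° ✓; |BZ| = 22.90 ✓; ∠BZF = 39.60° ✓; |ZF| = 26.90 ✓; ∠ZFP = 69.30° ✓; |FP| = 17.60 ✗.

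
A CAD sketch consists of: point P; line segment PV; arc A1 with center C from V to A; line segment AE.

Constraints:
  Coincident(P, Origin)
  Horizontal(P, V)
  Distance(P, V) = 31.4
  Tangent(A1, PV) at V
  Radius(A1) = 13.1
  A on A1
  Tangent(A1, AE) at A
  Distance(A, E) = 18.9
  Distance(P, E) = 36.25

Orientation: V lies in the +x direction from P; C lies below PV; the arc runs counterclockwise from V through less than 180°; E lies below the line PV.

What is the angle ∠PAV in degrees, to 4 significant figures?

101.1°

Checks: ∠(CV, VP) = 90.00° ✓; |CV| = 13.10 ✓; |CA| = 13.10 ✓; ∠(CA, AE) = 90.00° ✓; |AE| = 18.90 ✓; |PE| = 36.25 ✓.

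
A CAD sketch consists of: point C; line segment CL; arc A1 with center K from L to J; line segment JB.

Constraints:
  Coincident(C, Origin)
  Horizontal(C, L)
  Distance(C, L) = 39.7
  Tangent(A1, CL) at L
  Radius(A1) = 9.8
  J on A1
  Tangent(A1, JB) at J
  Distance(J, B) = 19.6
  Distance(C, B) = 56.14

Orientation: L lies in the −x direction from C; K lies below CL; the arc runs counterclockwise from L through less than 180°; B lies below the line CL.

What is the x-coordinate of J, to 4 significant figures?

-49.44

Checks: |KJ| = 9.800 ✓; ∠(KJ, JB) = 90.00° ✓; |JB| = 19.60 ✓; |CB| = 56.14 ✓.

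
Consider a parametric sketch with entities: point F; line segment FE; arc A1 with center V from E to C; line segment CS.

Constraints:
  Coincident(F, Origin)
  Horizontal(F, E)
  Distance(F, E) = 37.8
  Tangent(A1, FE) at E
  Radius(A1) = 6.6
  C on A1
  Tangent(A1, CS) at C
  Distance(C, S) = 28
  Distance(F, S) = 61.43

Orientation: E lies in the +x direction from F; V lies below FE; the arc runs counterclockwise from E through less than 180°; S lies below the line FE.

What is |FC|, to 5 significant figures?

35.021

F is at the origin; FE is horizontal with |FE| = 37.8 and E on the +x side, so E = (37.800, 0.0000). The tangent condition forces VE to be normal to FE, so V = E + (0, -6.6) = (37.800, -6.6000). Since VC ⟂ CS (tangency), |VS| = √(6.6² + 28.0²) = 28.767 regardless of where C sits on A1. So S lies on both circle(F, 61.43) and circle(V, 28.767); the below-FE intersection is S = (53.032, -31.004). C is the foot of the tangent from S: C = (33.152, -11.286).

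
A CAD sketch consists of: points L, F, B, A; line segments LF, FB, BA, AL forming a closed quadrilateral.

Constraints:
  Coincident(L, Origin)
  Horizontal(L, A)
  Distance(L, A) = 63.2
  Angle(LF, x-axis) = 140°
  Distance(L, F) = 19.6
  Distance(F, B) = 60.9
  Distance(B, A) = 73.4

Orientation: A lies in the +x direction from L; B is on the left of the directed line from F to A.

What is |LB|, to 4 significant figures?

64.75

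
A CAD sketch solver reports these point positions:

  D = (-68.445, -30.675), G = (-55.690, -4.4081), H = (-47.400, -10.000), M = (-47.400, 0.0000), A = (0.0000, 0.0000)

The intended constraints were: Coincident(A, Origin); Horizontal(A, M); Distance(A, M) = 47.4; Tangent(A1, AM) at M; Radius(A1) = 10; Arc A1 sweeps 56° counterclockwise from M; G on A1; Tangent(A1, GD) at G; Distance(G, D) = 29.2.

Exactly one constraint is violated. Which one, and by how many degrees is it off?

Tangent(A1, GD) at G — off by 8.10°.

A = (0.00, 0.00) ✓; A.y = 0.00, M.y = 0.00 ✓; |AM| = 47.40 ✓; ∠(HM, MA) = 90.00° ✓; |HM| = 10.00 ✓; bearing(H→G) − bearing(H→M) = 56.00° ✓; |HG| = 10.00 ✓; ∠(HG, GD) = 81.90° ✗; |GD| = 29.20 ✓.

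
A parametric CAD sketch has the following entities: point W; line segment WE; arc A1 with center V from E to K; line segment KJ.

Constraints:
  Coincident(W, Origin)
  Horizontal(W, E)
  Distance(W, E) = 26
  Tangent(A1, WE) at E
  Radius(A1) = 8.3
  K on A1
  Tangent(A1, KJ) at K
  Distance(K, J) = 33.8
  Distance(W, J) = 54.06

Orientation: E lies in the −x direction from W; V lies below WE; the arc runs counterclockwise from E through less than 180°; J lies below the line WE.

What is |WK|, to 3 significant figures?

35.3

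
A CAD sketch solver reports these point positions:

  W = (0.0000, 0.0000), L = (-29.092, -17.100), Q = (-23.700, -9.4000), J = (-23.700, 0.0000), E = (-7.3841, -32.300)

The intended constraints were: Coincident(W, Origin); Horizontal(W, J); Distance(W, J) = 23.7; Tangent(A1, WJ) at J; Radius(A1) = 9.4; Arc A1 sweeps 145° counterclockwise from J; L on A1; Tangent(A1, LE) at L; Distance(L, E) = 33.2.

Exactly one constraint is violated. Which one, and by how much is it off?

Distance(L, E) = 33.2 — off by 6.70.

W = (0.00, 0.00) ✓; W.y = 0.00, J.y = 0.00 ✓; |WJ| = 23.70 ✓; ∠(QJ, JW) = 90.00° ✓; |QJ| = 9.400 ✓; bearing(Q→L) − bearing(Q→J) = 145.0° ✓; |QL| = 9.400 ✓; ∠(QL, LE) = 90.00° ✓; |LE| = 26.50 ✗.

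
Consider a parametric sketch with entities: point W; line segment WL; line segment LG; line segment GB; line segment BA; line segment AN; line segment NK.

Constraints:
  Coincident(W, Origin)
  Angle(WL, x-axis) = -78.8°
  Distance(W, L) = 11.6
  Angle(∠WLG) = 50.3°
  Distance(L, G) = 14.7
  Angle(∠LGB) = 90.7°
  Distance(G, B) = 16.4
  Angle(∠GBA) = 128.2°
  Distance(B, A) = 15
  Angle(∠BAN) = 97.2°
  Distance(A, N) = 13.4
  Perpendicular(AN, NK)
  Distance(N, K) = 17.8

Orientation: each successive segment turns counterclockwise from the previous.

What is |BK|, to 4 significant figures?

15.56

W is at the origin; WL runs at -78.8° with length 11.6, so L = (2.253, -11.38). ∠WLG = 50.3° gives LG at 50.90° from the x-axis; with |LG| = 14.7, G = (11.52, 0.02880). ∠LGB = 90.7° gives GB at 140.2° from the x-axis; with |GB| = 16.4, B = (-1.076, 10.53). ∠GBA = 128.2° gives BA at -168.0° from the x-axis; with |BA| = 15.0, A = (-15.75, 7.408). ∠BAN = 97.2° gives AN at -85.20° from the x-axis; with |AN| = 13.4, N = (-14.63, -5.945). AN ⟂ NK, so NK runs at 4.800°; with |NK| = 17.8, K = (3.111, -4.456). Then |BK| = |K − B| = 15.56.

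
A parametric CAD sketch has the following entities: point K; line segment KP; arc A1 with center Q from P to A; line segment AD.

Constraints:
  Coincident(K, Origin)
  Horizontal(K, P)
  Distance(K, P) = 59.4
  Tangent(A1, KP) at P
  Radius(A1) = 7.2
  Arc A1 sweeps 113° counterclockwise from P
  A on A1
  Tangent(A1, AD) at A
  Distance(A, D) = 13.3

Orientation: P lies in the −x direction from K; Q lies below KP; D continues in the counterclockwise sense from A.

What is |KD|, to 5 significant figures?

64.774

On A1, P sits at bearing 90° from Q; a 113° counterclockwise sweep puts A at bearing 203°, so A = Q + 7.2·(cos 203°, sin 203°) = (-66.028, -10.013). Tangency of A1 to AD means the radius QA is perpendicular to AD, so AD runs along (−sin 203°, cos 203°); with |AD| = 13.3, D = (-60.831, -22.256). Then |KD| = |D − K| = 64.774.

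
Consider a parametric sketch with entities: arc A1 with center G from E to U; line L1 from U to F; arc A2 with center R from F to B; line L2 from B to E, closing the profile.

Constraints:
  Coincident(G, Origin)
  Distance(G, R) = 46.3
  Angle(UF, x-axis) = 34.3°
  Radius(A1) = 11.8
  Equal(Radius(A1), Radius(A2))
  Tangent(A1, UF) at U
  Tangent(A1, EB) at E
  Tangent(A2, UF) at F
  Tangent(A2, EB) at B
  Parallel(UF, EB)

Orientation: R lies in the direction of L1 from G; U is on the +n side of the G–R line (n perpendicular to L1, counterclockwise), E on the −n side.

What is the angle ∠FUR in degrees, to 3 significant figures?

14.3°

Tangency of A1 to both parallel lines with radius 11.8 puts U and E at G ± 11.8·n: U = (-6.65, 9.75), E = (6.65, -9.75). Equal radii place F and B the same way about R: F = R + 11.8·n = (31.6, 35.8), B = R − 11.8·n = (44.9, 16.3). Then cos ∠FUR = UF·UR / (|UF||UR|), giving 14.3°.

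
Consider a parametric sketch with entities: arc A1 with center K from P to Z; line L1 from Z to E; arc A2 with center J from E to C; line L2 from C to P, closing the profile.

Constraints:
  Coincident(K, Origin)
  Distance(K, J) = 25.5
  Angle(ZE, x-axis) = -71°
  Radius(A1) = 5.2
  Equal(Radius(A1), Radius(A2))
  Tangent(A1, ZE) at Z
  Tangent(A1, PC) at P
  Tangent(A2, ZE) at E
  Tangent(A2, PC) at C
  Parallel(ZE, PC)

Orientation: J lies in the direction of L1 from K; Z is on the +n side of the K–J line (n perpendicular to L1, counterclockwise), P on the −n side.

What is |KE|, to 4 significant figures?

26.02

Tangency of A1 to both parallel lines with radius 5.2 puts Z and P at K ± 5.2·n: Z = (4.917, 1.693), P = (-4.917, -1.693). Equal radii place E and C the same way about J: E = J + 5.2·n = (13.22, -22.42), C = J − 5.2·n = (3.385, -25.80). Then |KE| = |E − K| = 26.02.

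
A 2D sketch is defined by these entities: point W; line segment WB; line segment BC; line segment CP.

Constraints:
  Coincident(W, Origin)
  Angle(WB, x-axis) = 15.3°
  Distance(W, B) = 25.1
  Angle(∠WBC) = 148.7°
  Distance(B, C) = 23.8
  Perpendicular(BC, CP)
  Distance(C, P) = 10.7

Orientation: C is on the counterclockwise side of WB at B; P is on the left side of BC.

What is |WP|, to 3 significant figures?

45.3

W is at the origin; WB runs at 15.3° with length 25.1, so B = 25.1·(cos 15.3°, sin 15.3°) = (24.2, 6.62). ∠WBC = 148.7°, so BC runs at 15.3° + (180° − 148.7°) = 46.6° from the x-axis; with |BC| = 23.8, C = B + 23.8·(cos 46.6°, sin 46.6°) = (40.6, 23.9). The perpendicularity gives CP at right angles to BC; with |CP| = 10.7 on the left of BC, P = C + 10.7·(-0.727, 0.687) = (32.8, 31.3). Then |WP| = |P − W| = 45.3.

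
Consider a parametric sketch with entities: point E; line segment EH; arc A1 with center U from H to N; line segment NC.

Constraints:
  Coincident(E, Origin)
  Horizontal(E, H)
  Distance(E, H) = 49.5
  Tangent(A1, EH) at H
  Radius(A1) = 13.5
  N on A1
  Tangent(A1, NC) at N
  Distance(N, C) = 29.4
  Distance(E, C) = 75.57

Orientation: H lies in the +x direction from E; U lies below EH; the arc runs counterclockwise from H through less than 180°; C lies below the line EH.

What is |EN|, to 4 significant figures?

46.61

Checks: E = (0.00, 0.00) ✓; |UN| = 13.50 ✓; ∠(UN, NC) = 90.00° ✓; |NC| = 29.40 ✓; |EC| = 75.57 ✓.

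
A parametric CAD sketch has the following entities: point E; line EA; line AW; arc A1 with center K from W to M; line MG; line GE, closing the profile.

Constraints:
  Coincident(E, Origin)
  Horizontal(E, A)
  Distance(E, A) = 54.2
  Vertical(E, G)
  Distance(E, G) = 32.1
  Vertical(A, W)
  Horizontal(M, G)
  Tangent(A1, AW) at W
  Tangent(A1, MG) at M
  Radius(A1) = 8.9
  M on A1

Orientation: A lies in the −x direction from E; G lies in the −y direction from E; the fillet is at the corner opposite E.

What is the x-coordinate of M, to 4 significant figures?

-45.30

E is at the origin; EA is horizontal with |EA| = 54.2 and A on the −x side, so A = (-54.20, 0.000). E and G share the same x with |EG| = 32.1 and G on the −y side, so G = (0.000, -32.10). The virtual corner opposite E is at (-54.20, -32.10). The tangent condition forces KW to be normal to AW and since A1 is tangent to MG there, KM ⟂ MG, with radius 8.9, so the center K sits 8.9 in from both sides at K = (-45.30, -23.20). That places the tangent points at W = (-54.20, -23.20) on AW and M = (-45.30, -32.10) on MG. So M.x = -45.30.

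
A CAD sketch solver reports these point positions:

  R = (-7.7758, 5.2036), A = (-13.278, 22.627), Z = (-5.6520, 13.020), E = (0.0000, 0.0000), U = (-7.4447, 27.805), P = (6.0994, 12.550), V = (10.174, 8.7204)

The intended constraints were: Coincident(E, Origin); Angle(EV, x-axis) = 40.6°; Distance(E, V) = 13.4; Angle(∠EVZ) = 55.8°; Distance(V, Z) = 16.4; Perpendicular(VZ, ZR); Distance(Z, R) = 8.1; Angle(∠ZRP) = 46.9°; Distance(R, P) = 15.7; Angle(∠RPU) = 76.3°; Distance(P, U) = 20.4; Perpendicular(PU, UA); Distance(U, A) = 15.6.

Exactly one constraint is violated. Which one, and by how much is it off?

Distance(U, A) = 15.6 — off by 7.80.

E = (0.00, 0.00) ✓; EV at 40.60° ✓; |EV| = 13.40 ✓; ∠EVZ = 55.80° ✓; |VZ| = 16.40 ✓; ∠(VZ, ZR) = 90.00° ✓; |ZR| = 8.100 ✓; ∠ZRP = 46.90° ✓; |RP| = 15.70 ✓; ∠RPU = 76.30° ✓; |PU| = 20.40 ✓; ∠(PU, UA) = 89.99° ✓; |UA| = 7.800 ✗.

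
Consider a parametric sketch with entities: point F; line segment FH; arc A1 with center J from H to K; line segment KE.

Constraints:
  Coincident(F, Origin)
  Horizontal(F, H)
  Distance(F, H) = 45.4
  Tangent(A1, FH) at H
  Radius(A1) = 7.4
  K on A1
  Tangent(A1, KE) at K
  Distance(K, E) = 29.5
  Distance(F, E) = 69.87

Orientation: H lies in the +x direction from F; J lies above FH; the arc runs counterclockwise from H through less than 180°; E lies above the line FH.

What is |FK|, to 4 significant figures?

52.70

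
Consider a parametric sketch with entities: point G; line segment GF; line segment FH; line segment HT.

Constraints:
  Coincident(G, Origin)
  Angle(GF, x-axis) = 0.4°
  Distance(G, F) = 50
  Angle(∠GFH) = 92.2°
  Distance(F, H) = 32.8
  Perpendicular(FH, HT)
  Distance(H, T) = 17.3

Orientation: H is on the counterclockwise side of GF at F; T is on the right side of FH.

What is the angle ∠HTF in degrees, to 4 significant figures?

62.19°

∠GFH = 92.2°, so FH runs at 0.4° + (180° − 92.2°) = 88.20° from the x-axis; with |FH| = 32.8, H = F + 32.8·(cos 88.20°, sin 88.20°) = (51.03, 33.13). FH ⟂ HT; with |HT| = 17.3 on the right of FH, T = H + 17.3·(0.9995, -0.03141) = (68.32, 32.59). Then cos ∠HTF = TH·TF / (|TH||TF|), giving 62.19°.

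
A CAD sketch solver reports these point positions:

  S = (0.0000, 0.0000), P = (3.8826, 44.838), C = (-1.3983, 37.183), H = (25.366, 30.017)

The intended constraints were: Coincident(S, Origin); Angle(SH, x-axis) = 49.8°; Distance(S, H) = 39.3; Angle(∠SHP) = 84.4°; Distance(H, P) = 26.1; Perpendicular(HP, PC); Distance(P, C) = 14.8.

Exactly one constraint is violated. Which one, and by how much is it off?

Distance(P, C) = 14.8 — off by 5.50.

S = (0.00, 0.00) ✓; SH at 49.80° ✓; |SH| = 39.30 ✓; ∠SHP = 84.40° ✓; |HP| = 26.10 ✓; ∠(HP, PC) = 90.00° ✓; |PC| = 9.300 ✗.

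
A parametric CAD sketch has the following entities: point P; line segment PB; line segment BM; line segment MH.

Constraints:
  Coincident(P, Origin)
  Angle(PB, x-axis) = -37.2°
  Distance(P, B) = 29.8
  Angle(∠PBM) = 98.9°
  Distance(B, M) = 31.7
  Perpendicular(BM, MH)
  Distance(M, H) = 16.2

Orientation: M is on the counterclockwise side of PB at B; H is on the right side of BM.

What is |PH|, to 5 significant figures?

58.323

P is at the origin; PB runs at -37.2° with length 29.8, so B = 29.8·(cos -37.2°, sin -37.2°) = (23.737, -18.017). ∠PBM = 98.9°, so BM runs at -37.2° + (180° − 98.9°) = 43.900° from the x-axis; with |BM| = 31.7, M = B + 31.7·(cos 43.900°, sin 43.900°) = (46.578, 3.9638). BM is perpendicular to MH; with |MH| = 16.2 on the right of BM, H = M + 16.2·(0.69340, -0.72055) = (57.811, -7.7091). Then |PH| = |H − P| = 58.323.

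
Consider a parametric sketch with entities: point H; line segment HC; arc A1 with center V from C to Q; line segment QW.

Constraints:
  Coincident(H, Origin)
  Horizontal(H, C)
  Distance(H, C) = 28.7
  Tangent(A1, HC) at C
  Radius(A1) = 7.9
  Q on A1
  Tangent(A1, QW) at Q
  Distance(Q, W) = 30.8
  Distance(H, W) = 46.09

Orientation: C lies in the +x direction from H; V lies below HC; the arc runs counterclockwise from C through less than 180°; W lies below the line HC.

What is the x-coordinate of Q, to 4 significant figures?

20.84

Checks: |VQ| = 7.900 ✓; ∠(VQ, QW) = 90.00° ✓; |QW| = 30.80 ✓; |HW| = 46.09 ✓.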